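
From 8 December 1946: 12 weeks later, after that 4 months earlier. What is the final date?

Counting forward 12 weeks (= 84 days) from December 8, 1946:
December has 31 days, so 31 − 8 = 23 days remain after December 8, 1946; 84 − 23 = 61 left.
January 1947 has 31 days: 61 − 31 = 30 left.
February 1947 has 28 days (1947 is not a leap year): 30 − 28 = 2 left.
2 days into March 1947 → March 2, 1947.
Counting back 4 months from March 2, 1947:
month 3 − 4 = -1, which is month 11 of year 1946 → November 1946.
Day 2 is valid in November, giving November 2, 1946.

November 2, 1946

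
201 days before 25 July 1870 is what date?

January 5, 1870

Counting back 201 days from July 25, 1870.
Going back 25 days from July 25, 1870 reaches the end of the previous month; 201 − 25 = 176 left.
June 1870 has 30 days: 176 − 30 = 146 left.
May 1870 has 31 days: 146 − 31 = 115 left.
April 1870 has 30 days: 115 − 30 = 85 left.
March 1870 has 31 days: 85 − 31 = 54 left.
February 1870 has 28 days (1870 is not a leap year): 54 − 28 = 26 left.
January 1870 has 31 days; 31 − 26 = 5 → January 5, 1870.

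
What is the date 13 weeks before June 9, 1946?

March 10, 1946

Subtracting 13 weeks = 91 days from June 9, 1946.
Going back 9 days from June 9, 1946 reaches the end of the previous month; 91 − 9 = 82 left.
May 1946 has 31 days: 82 − 31 = 51 left.
April 1946 has 30 days: 51 − 30 = 21 left.
March 1946 has 31 days; 31 − 21 = 10 → March 10, 1946.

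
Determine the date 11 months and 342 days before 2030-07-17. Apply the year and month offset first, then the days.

September 9, 2028

Counting back 11 months and 342 days from July 17, 2030: first the month/year part, then the days.
month 7 − 11 = -4, which is month 8 of year 2029 → August 2029.
Day 17 is valid in August, giving August 17, 2029.
Now subtract 342 days from August 17, 2029.
Going back 17 days from August 17, 2029 reaches the end of the previous month; 342 − 17 = 325 left.
July 2029 has 31 days: 325 − 31 = 294 left.
June 2029 has 30 days: 294 − 30 = 264 left.
May 2029 has 31 days: 264 − 31 = 233 left.
April 2029 has 30 days: 233 − 30 = 203 left.
March 2029 has 31 days: 203 − 31 = 172 left.
February 2029 has 28 days (2029 is not a leap year): 172 − 28 = 144 left.
January 2029 has 31 days: 144 − 31 = 113 left.
December 2028 has 31 days: 113 − 31 = 82 left.
November 2028 has 30 days: 82 − 30 = 52 left.
October 2028 has 31 days: 52 − 31 = 21 left.
September 2028 has 30 days; 30 − 21 = 9 → September 9, 2028.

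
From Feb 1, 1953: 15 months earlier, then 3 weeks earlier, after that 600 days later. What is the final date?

June 2, 1953

Counting back 15 months from February 1, 1953:
month 2 − 15 = -13, which is month 11 of year 1951 → November 1951.
Day 1 is valid in November, giving November 1, 1951.
Subtracting 3 weeks (= 21 days) from November 1, 1951:
Going back 1 day from November 1, 1951 reaches the end of the previous month; 21 − 1 = 20 left.
October 1951 has 31 days; 31 − 20 = 11 → October 11, 1951.
Counting forward 600 days from October 11, 1951:
October has 31 days, so 31 − 11 = 20 days remain after October 11, 1951; 600 − 20 = 580 left.
November 1951 has 30 days: 580 − 30 = 550 left.
December 1951 has 31 days: 550 − 31 = 519 left.
January 1952 has 31 days: 519 − 31 = 488 left.
February 1952 has 29 days (1952 is a leap year): 488 − 29 = 459 left.
March 1952 has 31 days: 459 − 31 = 428 left.
April 1952 has 30 days: 428 − 30 = 398 left.
May 1952 has 31 days: 398 − 31 = 367 left.
June 1952 has 30 days: 367 − 30 = 337 left.
July 1952 has 31 days: 337 − 31 = 306 left.
August 1952 has 31 days: 306 − 31 = 275 left.
September 1952 has 30 days: 275 − 30 = 245 left.
October 1952 has 31 days: 245 − 31 = 214 left.
November 1952 has 30 days: 214 − 30 = 184 left.
December 1952 has 31 days: 184 − 31 = 153 left.
January 1953 has 31 days: 153 − 31 = 122 left.
February 1953 has 28 days (1953 is not a leap year): 122 − 28 = 94 left.
March 1953 has 31 days: 94 − 31 = 63 left.
April 1953 has 30 days: 63 − 30 = 33 left.
May 1953 has 31 days: 33 − 31 = 2 left.
2 days into June 1953 → June 2, 1953.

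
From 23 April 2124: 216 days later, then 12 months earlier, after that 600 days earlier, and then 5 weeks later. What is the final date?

May 9, 2122

Advancing 216 days from April 23, 2124:
April has 30 days, so 30 − 23 = 7 days remain after April 23, 2124; 216 − 7 = 209 left.
May 2124 has 31 days: 209 − 31 = 178 left.
June 2124 has 30 days: 178 − 30 = 148 left.
July 2124 has 31 days: 148 − 31 = 117 left.
August 2124 has 31 days: 117 − 31 = 86 left.
September 2124 has 30 days: 86 − 30 = 56 left.
October 2124 has 31 days: 56 − 31 = 25 left.
25 days into November 2124 → November 25, 2124.
Counting back 12 months from November 25, 2124:
month 11 − 12 = -1, which is month 11 of year 2123 → November 2123.
Day 25 is valid in November, giving November 25, 2123.
Counting back 600 days from November 25, 2123:
Going back 25 days from November 25, 2123 reaches the end of the previous month; 600 − 25 = 575 left.
October 2123 has 31 days: 575 − 31 = 544 left.
September 2123 has 30 days: 544 − 30 = 514 left.
August 2123 has 31 days: 514 − 31 = 483 left.
July 2123 has 31 days: 483 − 31 = 452 left.
June 2123 has 30 days: 452 − 30 = 422 left.
May 2123 has 31 days: 422 − 31 = 391 left.
April 2123 has 30 days: 391 − 30 = 361 left.
March 2123 has 31 days: 361 − 31 = 330 left.
February 2123 has 28 days (2123 is not a leap year): 330 − 28 = 302 left.
January 2123 has 31 days: 302 − 31 = 271 left.
December 2122 has 31 days: 271 − 31 = 240 left.
November 2122 has 30 days: 240 − 30 = 210 left.
October 2122 has 31 days: 210 − 31 = 179 left.
September 2122 has 30 days: 179 − 30 = 149 left.
August 2122 has 31 days: 149 − 31 = 118 left.
July 2122 has 31 days: 118 − 31 = 87 left.
June 2122 has 30 days: 87 − 30 = 57 left.
May 2122 has 31 days: 57 − 31 = 26 left.
April 2122 has 30 days; 30 − 26 = 4 → April 4, 2122.
Advancing 5 weeks (= 35 days) from April 4, 2122:
April has 30 days, so 30 − 4 = 26 days remain after April 4, 2122; 35 − 26 = 9 left.
9 days into May 2122 → May 9, 2122.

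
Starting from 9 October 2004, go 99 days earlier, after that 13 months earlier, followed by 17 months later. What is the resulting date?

Going back 99 days from October 9, 2004:
Going back 9 days from October 9, 2004 reaches the end of the previous month; 99 − 9 = 90 left.
September 2004 has 30 days: 90 − 30 = 60 left.
August 2004 has 31 days: 60 − 31 = 29 left.
July 2004 has 31 days; 31 − 29 = 2 → July 2, 2004.
Subtracting 13 months from July 2, 2004:
month 7 − 13 = -6, which is month 6 of year 2003 → June 2003.
Day 2 is valid in June, giving June 2, 2003.
Adding 17 months from June 2, 2003:
month 6 + 17 = 23, which is month 11 of year 2004 → November 2004.
Day 2 is valid in November, giving November 2, 2004.

November 2, 2004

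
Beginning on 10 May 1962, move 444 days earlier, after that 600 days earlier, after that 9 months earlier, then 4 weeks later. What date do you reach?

October 29, 1958

Subtracting 444 days from May 10, 1962:
Going back 10 days from May 10, 1962 reaches the end of the previous month; 444 − 10 = 434 left.
April 1962 has 30 days: 434 − 30 = 404 left.
March 1962 has 31 days: 404 − 31 = 373 left.
February 1962 has 28 days (1962 is not a leap year): 373 − 28 = 345 left.
January 1962 has 31 days: 345 − 31 = 314 left.
December 1961 has 31 days: 314 − 31 = 283 left.
November 1961 has 30 days: 283 − 30 = 253 left.
October 1961 has 31 days: 253 − 31 = 222 left.
September 1961 has 30 days: 222 − 30 = 192 left.
August 1961 has 31 days: 192 − 31 = 161 left.
July 1961 has 31 days: 161 − 31 = 130 left.
June 1961 has 30 days: 130 − 30 = 100 left.
May 1961 has 31 days: 100 − 31 = 69 left.
April 1961 has 30 days: 69 − 30 = 39 left.
March 1961 has 31 days: 39 − 31 = 8 left.
February 1961 has 28 days; 28 − 8 = 20 → February 20, 1961.
Counting back 600 days from February 20, 1961:
Going back 20 days from February 20, 1961 reaches the end of the previous month; 600 − 20 = 580 left.
January 1961 has 31 days: 580 − 31 = 549 left.
December 1960 has 31 days: 549 − 31 = 518 left.
November 1960 has 30 days: 518 − 30 = 488 left.
October 1960 has 31 days: 488 − 31 = 457 left.
September 1960 has 30 days: 457 − 30 = 427 left.
August 1960 has 31 days: 427 − 31 = 396 left.
July 1960 has 31 days: 396 − 31 = 365 left.
June 1960 has 30 days: 365 − 30 = 335 left.
May 1960 has 31 days: 335 − 31 = 304 left.
April 1960 has 30 days: 304 − 30 = 274 left.
March 1960 has 31 days: 274 − 31 = 243 left.
February 1960 has 29 days (1960 is a leap year): 243 − 29 = 214 left.
January 1960 has 31 days: 214 − 31 = 183 left.
December 1959 has 31 days: 183 − 31 = 152 left.
November 1959 has 30 days: 152 − 30 = 122 left.
October 1959 has 31 days: 122 − 31 = 91 left.
September 1959 has 30 days: 91 − 30 = 61 left.
August 1959 has 31 days: 61 − 31 = 30 left.
July 1959 has 31 days; 31 − 30 = 1 → July 1, 1959.
Subtracting 9 months from July 1, 1959:
month 7 − 9 = -2, which is month 10 of year 1958 → October 1958.
Day 1 is valid in October, giving October 1, 1958.
Advancing 4 weeks (= 28 days) from October 1, 1958:
October has 31 days; 1 + 28 = 29, still in October.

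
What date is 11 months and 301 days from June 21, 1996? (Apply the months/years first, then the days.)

March 18, 1998

Counting forward 11 months and 301 days from June 21, 1996: first the month/year part, then the days.
month 6 + 11 = 17, which is month 5 of year 1997 → May 1997.
Day 21 is valid in May, giving May 21, 1997.
Now add 301 days from May 21, 1997.
May has 31 days, so 31 − 21 = 10 days remain after May 21, 1997; 301 − 10 = 291 left.
June 1997 has 30 days: 291 − 30 = 261 left.
July 1997 has 31 days: 261 − 31 = 230 left.
August 1997 has 31 days: 230 − 31 = 199 left.
September 1997 has 30 days: 199 − 30 = 169 left.
October 1997 has 31 days: 169 − 31 = 138 left.
November 1997 has 30 days: 138 − 30 = 108 left.
December 1997 has 31 days: 108 − 31 = 77 left.
January 1998 has 31 days: 77 − 31 = 46 left.
February 1998 has 28 days (1998 is not a leap year): 46 − 28 = 18 left.
18 days into March 1998 → March 18, 1998.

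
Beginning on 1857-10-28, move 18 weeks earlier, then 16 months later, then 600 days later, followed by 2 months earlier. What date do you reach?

Subtracting 18 weeks (= 126 days) from October 28, 1857:
Going back 28 days from October 28, 1857 reaches the end of the previous month; 126 − 28 = 98 left.
September 1857 has 30 days: 98 − 30 = 68 left.
August 1857 has 31 days: 68 − 31 = 37 left.
July 1857 has 31 days: 37 − 31 = 6 left.
June 1857 has 30 days; 30 − 6 = 24 → June 24, 1857.
Adding 16 months from June 24, 1857:
month 6 + 16 = 22, which is month 10 of year 1858 → October 1858.
Day 24 is valid in October, giving October 24, 1858.
Advancing 600 days from October 24, 1858:
October has 31 days, so 31 − 24 = 7 days remain after October 24, 1858; 600 − 7 = 593 left.
November 1858 has 30 days: 593 − 30 = 563 left.
December 1858 has 31 days: 563 − 31 = 532 left.
January 1859 has 31 days: 532 − 31 = 501 left.
February 1859 has 28 days (1859 is not a leap year): 501 − 28 = 473 left.
March 1859 has 31 days: 473 − 31 = 442 left.
April 1859 has 30 days: 442 − 30 = 412 left.
May 1859 has 31 days: 412 − 31 = 381 left.
June 1859 has 30 days: 381 − 30 = 351 left.
July 1859 has 31 days: 351 − 31 = 320 left.
August 1859 has 31 days: 320 − 31 = 289 left.
September 1859 has 30 days: 289 − 30 = 259 left.
October 1859 has 31 days: 259 − 31 = 228 left.
November 1859 has 30 days: 228 − 30 = 198 left.
December 1859 has 31 days: 198 − 31 = 167 left.
January 1860 has 31 days: 167 − 31 = 136 left.
February 1860 has 29 days (1860 is a leap year): 136 − 29 = 107 left.
March 1860 has 31 days: 107 − 31 = 76 left.
April 1860 has 30 days: 76 − 30 = 46 left.
May 1860 has 31 days: 46 − 31 = 15 left.
15 days into June 1860 → June 15, 1860.
Going back 2 months from June 15, 1860:
month 6 − 2 = 4 → April 1860.
Day 15 is valid in April, giving April 15, 1860.

April 15, 1860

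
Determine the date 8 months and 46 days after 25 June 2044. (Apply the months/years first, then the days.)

Advancing 8 months and 46 days from June 25, 2044: first the month/year part, then the days.
month 6 + 8 = 14, which is month 2 of year 2045 → February 2045.
Day 25 is valid in February, giving February 25, 2045.
Now add 46 days from February 25, 2045.
February has 28 days, so 28 − 25 = 3 days remain after February 25, 2045; 46 − 3 = 43 left.
March 2045 has 31 days: 43 − 31 = 12 left.
12 days into April 2045 → April 12, 2045.

April 12, 2045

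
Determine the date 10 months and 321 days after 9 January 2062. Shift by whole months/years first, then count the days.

Adding 10 months and 321 days from January 9, 2062: first the month/year part, then the days.
month 1 + 10 = 11 → November 2062.
Day 9 is valid in November, giving November 9, 2062.
Now add 321 days from November 9, 2062.
November has 30 days, so 30 − 9 = 21 days remain after November 9, 2062; 321 − 21 = 300 left.
December 2062 has 31 days: 300 − 31 = 269 left.
January 2063 has 31 days: 269 − 31 = 238 left.
February 2063 has 28 days (2063 is not a leap year): 238 − 28 = 210 left.
March 2063 has 31 days: 210 − 31 = 179 left.
April 2063 has 30 days: 179 − 30 = 149 left.
May 2063 has 31 days: 149 − 31 = 118 left.
June 2063 has 30 days: 118 − 30 = 88 left.
July 2063 has 31 days: 88 − 31 = 57 left.
August 2063 has 31 days: 57 − 31 = 26 left.
26 days into September 2063 → September 26, 2063.

September 26, 2063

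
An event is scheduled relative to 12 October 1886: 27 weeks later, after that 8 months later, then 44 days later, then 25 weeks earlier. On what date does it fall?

August 10, 1887

Counting forward 27 weeks (= 189 days) from October 12, 1886:
October has 31 days, so 31 − 12 = 19 days remain after October 12, 1886; 189 − 19 = 170 left.
November 1886 has 30 days: 170 − 30 = 140 left.
December 1886 has 31 days: 140 − 31 = 109 left.
January 1887 has 31 days: 109 − 31 = 78 left.
February 1887 has 28 days (1887 is not a leap year): 78 − 28 = 50 left.
March 1887 has 31 days: 50 − 31 = 19 left.
19 days into April 1887 → April 19, 1887.
Adding 8 months from April 19, 1887:
month 4 + 8 = 12 → December 1887.
Day 19 is valid in December, giving December 19, 1887.
Advancing 44 days from December 19, 1887:
December has 31 days, so 31 − 19 = 12 days remain after December 19, 1887; 44 − 12 = 32 left.
January 1888 has 31 days: 32 − 31 = 1 left.
1 day into February 1888 → February 1, 1888.
Counting back 25 weeks (= 175 days) from February 1, 1888:
Going back 1 day from February 1, 1888 reaches the end of the previous month; 175 − 1 = 174 left.
January 1888 has 31 days: 174 − 31 = 143 left.
December 1887 has 31 days: 143 − 31 = 112 left.
November 1887 has 30 days: 112 − 30 = 82 left.
October 1887 has 31 days: 82 − 31 = 51 left.
September 1887 has 30 days: 51 − 30 = 21 left.
August 1887 has 31 days; 31 − 21 = 10 → August 10, 1887.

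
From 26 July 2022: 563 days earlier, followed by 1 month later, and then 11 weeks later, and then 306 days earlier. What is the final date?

Going back 563 days from July 26, 2022:
Going back 26 days from July 26, 2022 reaches the end of the previous month; 563 − 26 = 537 left.
June 2022 has 30 days: 537 − 30 = 507 left.
May 2022 has 31 days: 507 − 31 = 476 left.
April 2022 has 30 days: 476 − 30 = 446 left.
March 2022 has 31 days: 446 − 31 = 415 left.
February 2022 has 28 days (2022 is not a leap year): 415 − 28 = 387 left.
January 2022 has 31 days: 387 − 31 = 356 left.
December 2021 has 31 days: 356 − 31 = 325 left.
November 2021 has 30 days: 325 − 30 = 295 left.
October 2021 has 31 days: 295 − 31 = 264 left.
September 2021 has 30 days: 264 − 30 = 234 left.
August 2021 has 31 days: 234 − 31 = 203 left.
July 2021 has 31 days: 203 − 31 = 172 left.
June 2021 has 30 days: 172 − 30 = 142 left.
May 2021 has 31 days: 142 − 31 = 111 left.
April 2021 has 30 days: 111 − 30 = 81 left.
March 2021 has 31 days: 81 − 31 = 50 left.
February 2021 has 28 days (2021 is not a leap year): 50 − 28 = 22 left.
January 2021 has 31 days; 31 − 22 = 9 → January 9, 2021.
Adding 1 month from January 9, 2021:
month 1 + 1 = 2 → February 2021.
Day 9 is valid in February, giving February 9, 2021.
Advancing 11 weeks (= 77 days) from February 9, 2021:
February has 28 days, so 28 − 9 = 19 days remain after February 9, 2021; 77 − 19 = 58 left.
March 2021 has 31 days: 58 − 31 = 27 left.
27 days into April 2021 → April 27, 2021.
Counting back 306 days from April 27, 2021:
Going back 27 days from April 27, 2021 reaches the end of the previous month; 306 − 27 = 279 left.
March 2021 has 31 days: 279 − 31 = 248 left.
February 2021 has 28 days (2021 is not a leap year): 248 − 28 = 220 left.
January 2021 has 31 days: 220 − 31 = 189 left.
December 2020 has 31 days: 189 − 31 = 158 left.
November 2020 has 30 days: 158 − 30 = 128 left.
October 2020 has 31 days: 128 − 31 = 97 left.
September 2020 has 30 days: 97 − 30 = 67 left.
August 2020 has 31 days: 67 − 31 = 36 left.
July 2020 has 31 days: 36 − 31 = 5 left.
June 2020 has 30 days; 30 − 5 = 25 → June 25, 2020.

June 25, 2020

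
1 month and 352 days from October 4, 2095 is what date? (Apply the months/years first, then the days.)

October 21, 2096

Counting forward 1 month and 352 days from October 4, 2095: first the month/year part, then the days.
month 10 + 1 = 11 → November 2095.
Day 4 is valid in November, giving November 4, 2095.
Now add 352 days from November 4, 2095.
November has 30 days, so 30 − 4 = 26 days remain after November 4, 2095; 352 − 26 = 326 left.
December 2095 has 31 days: 326 − 31 = 295 left.
January 2096 has 31 days: 295 − 31 = 264 left.
February 2096 has 29 days (2096 is a leap year): 264 − 29 = 235 left.
March 2096 has 31 days: 235 − 31 = 204 left.
April 2096 has 30 days: 204 − 30 = 174 left.
May 2096 has 31 days: 174 − 31 = 143 left.
June 2096 has 30 days: 143 − 30 = 113 left.
July 2096 has 31 days: 113 − 31 = 82 left.
August 2096 has 31 days: 82 − 31 = 51 left.
September 2096 has 30 days: 51 − 30 = 21 left.
21 days into October 2096 → October 21, 2096.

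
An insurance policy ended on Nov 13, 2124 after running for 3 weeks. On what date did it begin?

Subtracting 3 weeks = 21 days from November 13, 2124.
Going back 13 days from November 13, 2124 reaches the end of the previous month; 21 − 13 = 8 left.
October 2124 has 31 days; 31 − 8 = 23 → October 23, 2124.

October 23, 2124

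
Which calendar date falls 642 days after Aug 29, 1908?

Advancing 642 days from August 29, 1908.
August has 31 days, so 31 − 29 = 2 days remain after August 29, 1908; 642 − 2 = 640 left.
September 1908 has 30 days: 640 − 30 = 610 left.
October 1908 has 31 days: 610 − 31 = 579 left.
November 1908 has 30 days: 579 − 30 = 549 left.
December 1908 has 31 days: 549 − 31 = 518 left.
January 1909 has 31 days: 518 − 31 = 487 left.
February 1909 has 28 days (1909 is not a leap year): 487 − 28 = 459 left.
March 1909 has 31 days: 459 − 31 = 428 left.
April 1909 has 30 days: 428 − 30 = 398 left.
May 1909 has 31 days: 398 − 31 = 367 left.
June 1909 has 30 days: 367 − 30 = 337 left.
July 1909 has 31 days: 337 − 31 = 306 left.
August 1909 has 31 days: 306 − 31 = 275 left.
September 1909 has 30 days: 275 − 30 = 245 left.
October 1909 has 31 days: 245 − 31 = 214 left.
November 1909 has 30 days: 214 − 30 = 184 left.
December 1909 has 31 days: 184 − 31 = 153 left.
January 1910 has 31 days: 153 − 31 = 122 left.
February 1910 has 28 days (1910 is not a leap year): 122 − 28 = 94 left.
March 1910 has 31 days: 94 − 31 = 63 left.
April 1910 has 30 days: 63 − 30 = 33 left.
May 1910 has 31 days: 33 − 31 = 2 left.
2 days into June 1910 → June 2, 1910.

June 2, 1910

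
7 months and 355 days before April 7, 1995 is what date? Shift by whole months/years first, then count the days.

Subtracting 7 months and 355 days from April 7, 1995: first the month/year part, then the days.
month 4 − 7 = -3, which is month 9 of year 1994 → September 1994.
Day 7 is valid in September, giving September 7, 1994.
Now subtract 355 days from September 7, 1994.
Going back 7 days from September 7, 1994 reaches the end of the previous month; 355 − 7 = 348 left.
August 1994 has 31 days: 348 − 31 = 317 left.
July 1994 has 31 days: 317 − 31 = 286 left.
June 1994 has 30 days: 286 − 30 = 256 left.
May 1994 has 31 days: 256 − 31 = 225 left.
April 1994 has 30 days: 225 − 30 = 195 left.
March 1994 has 31 days: 195 − 31 = 164 left.
February 1994 has 28 days (1994 is not a leap year): 164 − 28 = 136 left.
January 1994 has 31 days: 136 − 31 = 105 left.
December 1993 has 31 days: 105 − 31 = 74 left.
November 1993 has 30 days: 74 − 30 = 44 left.
October 1993 has 31 days: 44 − 31 = 13 left.
September 1993 has 30 days; 30 − 13 = 17 → September 17, 1993.

September 17, 1993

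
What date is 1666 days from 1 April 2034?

Counting forward 1666 days from April 1, 2034.
April has 30 days, so 30 − 1 = 29 days remain after April 1, 2034; 1666 − 29 = 1637 left.
May 2034 has 31 days: 1637 − 31 = 1606 left.
June 2034 has 30 days: 1606 − 30 = 1576 left.
July 2034 has 31 days: 1576 − 31 = 1545 left.
August 2034 has 31 days: 1545 − 31 = 1514 left.
September 2034 has 30 days: 1514 − 30 = 1484 left.
October 2034 has 31 days: 1484 − 31 = 1453 left.
November 2034 has 30 days: 1453 − 30 = 1423 left.
December 2034 has 31 days: 1423 − 31 = 1392 left.
January 2035 has 31 days: 1392 − 31 = 1361 left.
February 2035 has 28 days (2035 is not a leap year): 1361 − 28 = 1333 left.
March 2035 has 31 days: 1333 − 31 = 1302 left.
April 2035 has 30 days: 1302 − 30 = 1272 left.
May 2035 has 31 days: 1272 − 31 = 1241 left.
June 2035 has 30 days: 1241 − 30 = 1211 left.
July 2035 has 31 days: 1211 − 31 = 1180 left.
August 2035 has 31 days: 1180 − 31 = 1149 left.
September 2035 has 30 days: 1149 − 30 = 1119 left.
October 2035 has 31 days: 1119 − 31 = 1088 left.
November 2035 has 30 days: 1088 − 30 = 1058 left.
December 2035 has 31 days: 1058 − 31 = 1027 left.
January 2036 has 31 days: 1027 − 31 = 996 left.
February 2036 has 29 days (2036 is a leap year): 996 − 29 = 967 left.
March 2036 has 31 days: 967 − 31 = 936 left.
April 2036 has 30 days: 936 − 30 = 906 left.
May 2036 has 31 days: 906 − 31 = 875 left.
June 2036 has 30 days: 875 − 30 = 845 left.
July 2036 has 31 days: 845 − 31 = 814 left.
August 2036 has 31 days: 814 − 31 = 783 left.
September 2036 has 30 days: 783 − 30 = 753 left.
October 2036 has 31 days: 753 − 31 = 722 left.
November 2036 has 30 days: 722 − 30 = 692 left.
December 2036 has 31 days: 692 − 31 = 661 left.
January 2037 has 31 days: 661 − 31 = 630 left.
February 2037 has 28 days (2037 is not a leap year): 630 − 28 = 602 left.
March 2037 has 31 days: 602 − 31 = 571 left.
April 2037 has 30 days: 571 − 30 = 541 left.
May 2037 has 31 days: 541 − 31 = 510 left.
June 2037 has 30 days: 510 − 30 = 480 left.
July 2037 has 31 days: 480 − 31 = 449 left.
August 2037 has 31 days: 449 − 31 = 418 left.
September 2037 has 30 days: 418 − 30 = 388 left.
October 2037 has 31 days: 388 − 31 = 357 left.
November 2037 has 30 days: 357 − 30 = 327 left.
December 2037 has 31 days: 327 − 31 = 296 left.
January 2038 has 31 days: 296 − 31 = 265 left.
February 2038 has 28 days (2038 is not a leap year): 265 − 28 = 237 left.
March 2038 has 31 days: 237 − 31 = 206 left.
April 2038 has 30 days: 206 − 30 = 176 left.
May 2038 has 31 days: 176 − 31 = 145 left.
June 2038 has 30 days: 145 − 30 = 115 left.
July 2038 has 31 days: 115 − 31 = 84 left.
August 2038 has 31 days: 84 − 31 = 53 left.
September 2038 has 30 days: 53 − 30 = 23 left.
23 days into October 2038 → October 23, 2038.

October 23, 2038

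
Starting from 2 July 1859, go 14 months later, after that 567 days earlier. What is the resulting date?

February 13, 1859

Adding 14 months from July 2, 1859:
month 7 + 14 = 21, which is month 9 of year 1860 → September 1860.
Day 2 is valid in September, giving September 2, 1860.
Subtracting 567 days from September 2, 1860:
Going back 2 days from September 2, 1860 reaches the end of the previous month; 567 − 2 = 565 left.
August 1860 has 31 days: 565 − 31 = 534 left.
July 1860 has 31 days: 534 − 31 = 503 left.
June 1860 has 30 days: 503 − 30 = 473 left.
May 1860 has 31 days: 473 − 31 = 442 left.
April 1860 has 30 days: 442 − 30 = 412 left.
March 1860 has 31 days: 412 − 31 = 381 left.
February 1860 has 29 days (1860 is a leap year): 381 − 29 = 352 left.
January 1860 has 31 days: 352 − 31 = 321 left.
December 1859 has 31 days: 321 − 31 = 290 left.
November 1859 has 30 days: 290 − 30 = 260 left.
October 1859 has 31 days: 260 − 31 = 229 left.
September 1859 has 30 days: 229 − 30 = 199 left.
August 1859 has 31 days: 199 − 31 = 168 left.
July 1859 has 31 days: 168 − 31 = 137 left.
June 1859 has 30 days: 137 − 30 = 107 left.
May 1859 has 31 days: 107 − 31 = 76 left.
April 1859 has 30 days: 76 − 30 = 46 left.
March 1859 has 31 days: 46 − 31 = 15 left.
February 1859 has 28 days; 28 − 15 = 13 → February 13, 1859.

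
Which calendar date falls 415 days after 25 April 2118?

Advancing 415 days from April 25, 2118.
April has 30 days, so 30 − 25 = 5 days remain after April 25, 2118; 415 − 5 = 410 left.
May 2118 has 31 days: 410 − 31 = 379 left.
June 2118 has 30 days: 379 − 30 = 349 left.
July 2118 has 31 days: 349 − 31 = 318 left.
August 2118 has 31 days: 318 − 31 = 287 left.
September 2118 has 30 days: 287 − 30 = 257 left.
October 2118 has 31 days: 257 − 31 = 226 left.
November 2118 has 30 days: 226 − 30 = 196 left.
December 2118 has 31 days: 196 − 31 = 165 left.
January 2119 has 31 days: 165 − 31 = 134 left.
February 2119 has 28 days (2119 is not a leap year): 134 − 28 = 106 left.
March 2119 has 31 days: 106 − 31 = 75 left.
April 2119 has 30 days: 75 − 30 = 45 left.
May 2119 has 31 days: 45 − 31 = 14 left.
14 days into June 2119 → June 14, 2119.

June 14, 2119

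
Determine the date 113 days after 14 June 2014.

Advancing 113 days from June 14, 2014.
June has 30 days, so 30 − 14 = 16 days remain after June 14, 2014; 113 − 16 = 97 left.
July 2014 has 31 days: 97 − 31 = 66 left.
August 2014 has 31 days: 66 − 31 = 35 left.
September 2014 has 30 days: 35 − 30 = 5 left.
5 days into October 2014 → October 5, 2014.

October 5, 2014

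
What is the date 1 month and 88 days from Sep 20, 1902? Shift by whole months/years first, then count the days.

January 16, 1903

Counting forward 1 month and 88 days from September 20, 1902: first the month/year part, then the days.
month 9 + 1 = 10 → October 1902.
Day 20 is valid in October, giving October 20, 1902.
Now add 88 days from October 20, 1902.
October has 31 days, so 31 − 20 = 11 days remain after October 20, 1902; 88 − 11 = 77 left.
November 1902 has 30 days: 77 − 30 = 47 left.
December 1902 has 31 days: 47 − 31 = 16 left.
16 days into January 1903 → January 16, 1903.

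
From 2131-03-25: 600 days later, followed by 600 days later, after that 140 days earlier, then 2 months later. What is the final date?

April 17, 2134

Adding 600 days from March 25, 2131:
March has 31 days, so 31 − 25 = 6 days remain after March 25, 2131; 600 − 6 = 594 left.
April 2131 has 30 days: 594 − 30 = 564 left.
May 2131 has 31 days: 564 − 31 = 533 left.
June 2131 has 30 days: 533 − 30 = 503 left.
July 2131 has 31 days: 503 − 31 = 472 left.
August 2131 has 31 days: 472 − 31 = 441 left.
September 2131 has 30 days: 441 − 30 = 411 left.
October 2131 has 31 days: 411 − 31 = 380 left.
November 2131 has 30 days: 380 − 30 = 350 left.
December 2131 has 31 days: 350 − 31 = 319 left.
January 2132 has 31 days: 319 − 31 = 288 left.
February 2132 has 29 days (2132 is a leap year): 288 − 29 = 259 left.
March 2132 has 31 days: 259 − 31 = 228 left.
April 2132 has 30 days: 228 − 30 = 198 left.
May 2132 has 31 days: 198 − 31 = 167 left.
June 2132 has 30 days: 167 − 30 = 137 left.
July 2132 has 31 days: 137 − 31 = 106 left.
August 2132 has 31 days: 106 − 31 = 75 left.
September 2132 has 30 days: 75 − 30 = 45 left.
October 2132 has 31 days: 45 − 31 = 14 left.
14 days into November 2132 → November 14, 2132.
Advancing 600 days from November 14, 2132:
November has 30 days, so 30 − 14 = 16 days remain after November 14, 2132; 600 − 16 = 584 left.
December 2132 has 31 days: 584 − 31 = 553 left.
January 2133 has 31 days: 553 − 31 = 522 left.
February 2133 has 28 days (2133 is not a leap year): 522 − 28 = 494 left.
March 2133 has 31 days: 494 − 31 = 463 left.
April 2133 has 30 days: 463 − 30 = 433 left.
May 2133 has 31 days: 433 − 31 = 402 left.
June 2133 has 30 days: 402 − 30 = 372 left.
July 2133 has 31 days: 372 − 31 = 341 left.
August 2133 has 31 days: 341 − 31 = 310 left.
September 2133 has 30 days: 310 − 30 = 280 left.
October 2133 has 31 days: 280 − 31 = 249 left.
November 2133 has 30 days: 249 − 30 = 219 left.
December 2133 has 31 days: 219 − 31 = 188 left.
January 2134 has 31 days: 188 − 31 = 157 left.
February 2134 has 28 days (2134 is not a leap year): 157 − 28 = 129 left.
March 2134 has 31 days: 129 − 31 = 98 left.
April 2134 has 30 days: 98 − 30 = 68 left.
May 2134 has 31 days: 68 − 31 = 37 left.
June 2134 has 30 days: 37 − 30 = 7 left.
7 days into July 2134 → July 7, 2134.
Subtracting 140 days from July 7, 2134:
Going back 7 days from July 7, 2134 reaches the end of the previous month; 140 − 7 = 133 left.
June 2134 has 30 days: 133 − 30 = 103 left.
May 2134 has 31 days: 103 − 31 = 72 left.
April 2134 has 30 days: 72 − 30 = 42 left.
March 2134 has 31 days: 42 − 31 = 11 left.
February 2134 has 28 days; 28 − 11 = 17 → February 17, 2134.
Counting forward 2 months from February 17, 2134:
month 2 + 2 = 4 → April 2134.
Day 17 is valid in April, giving April 17, 2134.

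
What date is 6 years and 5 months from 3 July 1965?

December 3, 1971

Counting forward 6 years and 5 months from July 3, 1965.
+6 years → 1971; month 7 + 5 = 12 → December 1971.
Day 3 is valid in December, giving December 3, 1971.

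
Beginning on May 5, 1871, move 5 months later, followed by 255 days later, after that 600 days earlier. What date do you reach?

Advancing 5 months from May 5, 1871:
month 5 + 5 = 10 → October 1871.
Day 5 is valid in October, giving October 5, 1871.
Adding 255 days from October 5, 1871:
October has 31 days, so 31 − 5 = 26 days remain after October 5, 1871; 255 − 26 = 229 left.
November 1871 has 30 days: 229 − 30 = 199 left.
December 1871 has 31 days: 199 − 31 = 168 left.
January 1872 has 31 days: 168 − 31 = 137 left.
February 1872 has 29 days (1872 is a leap year): 137 − 29 = 108 left.
March 1872 has 31 days: 108 − 31 = 77 left.
April 1872 has 30 days: 77 − 30 = 47 left.
May 1872 has 31 days: 47 − 31 = 16 left.
16 days into June 1872 → June 16, 1872.
Counting back 600 days from June 16, 1872:
Going back 16 days from June 16, 1872 reaches the end of the previous month; 600 − 16 = 584 left.
May 1872 has 31 days: 584 − 31 = 553 left.
April 1872 has 30 days: 553 − 30 = 523 left.
March 1872 has 31 days: 523 − 31 = 492 left.
February 1872 has 29 days (1872 is a leap year): 492 − 29 = 463 left.
January 1872 has 31 days: 463 − 31 = 432 left.
December 1871 has 31 days: 432 − 31 = 401 left.
November 1871 has 30 days: 401 − 30 = 371 left.
October 1871 has 31 days: 371 − 31 = 340 left.
September 1871 has 30 days: 340 − 30 = 310 left.
August 1871 has 31 days: 310 − 31 = 279 left.
July 1871 has 31 days: 279 − 31 = 248 left.
June 1871 has 30 days: 248 − 30 = 218 left.
May 1871 has 31 days: 218 − 31 = 187 left.
April 1871 has 30 days: 187 − 30 = 157 left.
March 1871 has 31 days: 157 − 31 = 126 left.
February 1871 has 28 days (1871 is not a leap year): 126 − 28 = 98 left.
January 1871 has 31 days: 98 − 31 = 67 left.
December 1870 has 31 days: 67 − 31 = 36 left.
November 1870 has 30 days: 36 − 30 = 6 left.
October 1870 has 31 days; 31 − 6 = 25 → October 25, 1870.

October 25, 1870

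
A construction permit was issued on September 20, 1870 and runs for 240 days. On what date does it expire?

May 18, 1871

Counting forward 240 days from September 20, 1870.
September has 30 days, so 30 − 20 = 10 days remain after September 20, 1870; 240 − 10 = 230 left.
October 1870 has 31 days: 230 − 31 = 199 left.
November 1870 has 30 days: 199 − 30 = 169 left.
December 1870 has 31 days: 169 − 31 = 138 left.
January 1871 has 31 days: 138 − 31 = 107 left.
February 1871 has 28 days (1871 is not a leap year): 107 − 28 = 79 left.
March 1871 has 31 days: 79 − 31 = 48 left.
April 1871 has 30 days: 48 − 30 = 18 left.
18 days into May 1871 → May 18, 1871.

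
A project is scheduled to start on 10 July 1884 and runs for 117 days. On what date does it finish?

Counting forward 117 days from July 10, 1884.
July has 31 days, so 31 − 10 = 21 days remain after July 10, 1884; 117 − 21 = 96 left.
August 1884 has 31 days: 96 − 31 = 65 left.
September 1884 has 30 days: 65 − 30 = 35 left.
October 1884 has 31 days: 35 − 31 = 4 left.
4 days into November 1884 → November 4, 1884.

November 4, 1884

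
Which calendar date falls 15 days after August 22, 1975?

September 6, 1975

Advancing 15 days from August 22, 1975.
August has 31 days, so 31 − 22 = 9 days remain after August 22, 1975; 15 − 9 = 6 left.
6 days into September 1975 → September 6, 1975.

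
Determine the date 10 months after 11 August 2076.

June 11, 2077

Advancing 10 months from August 11, 2076.
month 8 + 10 = 18, which is month 6 of year 2077 → June 2077.
Day 11 is valid in June, giving June 11, 2077.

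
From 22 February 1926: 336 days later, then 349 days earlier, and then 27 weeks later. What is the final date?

August 17, 1926

Adding 336 days from February 22, 1926:
February has 28 days, so 28 − 22 = 6 days remain after February 22, 1926; 336 − 6 = 330 left.
March 1926 has 31 days: 330 − 31 = 299 left.
April 1926 has 30 days: 299 − 30 = 269 left.
May 1926 has 31 days: 269 − 31 = 238 left.
June 1926 has 30 days: 238 − 30 = 208 left.
July 1926 has 31 days: 208 − 31 = 177 left.
August 1926 has 31 days: 177 − 31 = 146 left.
September 1926 has 30 days: 146 − 30 = 116 left.
October 1926 has 31 days: 116 − 31 = 85 left.
November 1926 has 30 days: 85 − 30 = 55 left.
December 1926 has 31 days: 55 − 31 = 24 left.
24 days into January 1927 → January 24, 1927.
Subtracting 349 days from January 24, 1927:
Going back 24 days from January 24, 1927 reaches the end of the previous month; 349 − 24 = 325 left.
December 1926 has 31 days: 325 − 31 = 294 left.
November 1926 has 30 days: 294 − 30 = 264 left.
October 1926 has 31 days: 264 − 31 = 233 left.
September 1926 has 30 days: 233 − 30 = 203 left.
August 1926 has 31 days: 203 − 31 = 172 left.
July 1926 has 31 days: 172 − 31 = 141 left.
June 1926 has 30 days: 141 − 30 = 111 left.
May 1926 has 31 days: 111 − 31 = 80 left.
April 1926 has 30 days: 80 − 30 = 50 left.
March 1926 has 31 days: 50 − 31 = 19 left.
February 1926 has 28 days; 28 − 19 = 9 → February 9, 1926.
Counting forward 27 weeks (= 189 days) from February 9, 1926:
February has 28 days, so 28 − 9 = 19 days remain after February 9, 1926; 189 − 19 = 170 left.
March 1926 has 31 days: 170 − 31 = 139 left.
April 1926 has 30 days: 139 − 30 = 109 left.
May 1926 has 31 days: 109 − 31 = 78 left.
June 1926 has 30 days: 78 − 30 = 48 left.
July 1926 has 31 days: 48 − 31 = 17 left.
17 days into August 1926 → August 17, 1926.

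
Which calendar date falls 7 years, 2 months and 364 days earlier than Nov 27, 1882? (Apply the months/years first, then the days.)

September 28, 1874

Going back 7 years, 2 months and 364 days from November 27, 1882: first the month/year part, then the days.
-7 years → 1875; month 11 − 2 = 9 → September 1875.
Day 27 is valid in September, giving September 27, 1875.
Now subtract 364 days from September 27, 1875.
Going back 27 days from September 27, 1875 reaches the end of the previous month; 364 − 27 = 337 left.
August 1875 has 31 days: 337 − 31 = 306 left.
July 1875 has 31 days: 306 − 31 = 275 left.
June 1875 has 30 days: 275 − 30 = 245 left.
May 1875 has 31 days: 245 − 31 = 214 left.
April 1875 has 30 days: 214 − 30 = 184 left.
March 1875 has 31 days: 184 − 31 = 153 left.
February 1875 has 28 days (1875 is not a leap year): 153 − 28 = 125 left.
January 1875 has 31 days: 125 − 31 = 94 left.
December 1874 has 31 days: 94 − 31 = 63 left.
November 1874 has 30 days: 63 − 30 = 33 left.
October 1874 has 31 days: 33 − 31 = 2 left.
September 1874 has 30 days; 30 − 2 = 28 → September 28, 1874.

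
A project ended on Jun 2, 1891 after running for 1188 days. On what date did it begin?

March 1, 1888

Counting back 1188 days from June 2, 1891.
Going back 2 days from June 2, 1891 reaches the end of the previous month; 1188 − 2 = 1186 left.
May 1891 has 31 days: 1186 − 31 = 1155 left.
April 1891 has 30 days: 1155 − 30 = 1125 left.
March 1891 has 31 days: 1125 − 31 = 1094 left.
February 1891 has 28 days (1891 is not a leap year): 1094 − 28 = 1066 left.
January 1891 has 31 days: 1066 − 31 = 1035 left.
December 1890 has 31 days: 1035 − 31 = 1004 left.
November 1890 has 30 days: 1004 − 30 = 974 left.
October 1890 has 31 days: 974 − 31 = 943 left.
September 1890 has 30 days: 943 − 30 = 913 left.
August 1890 has 31 days: 913 − 31 = 882 left.
July 1890 has 31 days: 882 − 31 = 851 left.
June 1890 has 30 days: 851 − 30 = 821 left.
May 1890 has 31 days: 821 − 31 = 790 left.
April 1890 has 30 days: 790 − 30 = 760 left.
March 1890 has 31 days: 760 − 31 = 729 left.
February 1890 has 28 days (1890 is not a leap year): 729 − 28 = 701 left.
January 1890 has 31 days: 701 − 31 = 670 left.
December 1889 has 31 days: 670 − 31 = 639 left.
November 1889 has 30 days: 639 − 30 = 609 left.
October 1889 has 31 days: 609 − 31 = 578 left.
September 1889 has 30 days: 578 − 30 = 548 left.
August 1889 has 31 days: 548 − 31 = 517 left.
July 1889 has 31 days: 517 − 31 = 486 left.
June 1889 has 30 days: 486 − 30 = 456 left.
May 1889 has 31 days: 456 − 31 = 425 left.
April 1889 has 30 days: 425 − 30 = 395 left.
March 1889 has 31 days: 395 − 31 = 364 left.
February 1889 has 28 days (1889 is not a leap year): 364 − 28 = 336 left.
January 1889 has 31 days: 336 − 31 = 305 left.
December 1888 has 31 days: 305 − 31 = 274 left.
November 1888 has 30 days: 274 − 30 = 244 left.
October 1888 has 31 days: 244 − 31 = 213 left.
September 1888 has 30 days: 213 − 30 = 183 left.
August 1888 has 31 days: 183 − 31 = 152 left.
July 1888 has 31 days: 152 − 31 = 121 left.
June 1888 has 30 days: 121 − 30 = 91 left.
May 1888 has 31 days: 91 − 31 = 60 left.
April 1888 has 30 days: 60 − 30 = 30 left.
March 1888 has 31 days; 31 − 30 = 1 → March 1, 1888.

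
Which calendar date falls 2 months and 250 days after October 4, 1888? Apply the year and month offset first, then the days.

August 11, 1889

Advancing 2 months and 250 days from October 4, 1888: first the month/year part, then the days.
month 10 + 2 = 12 → December 1888.
Day 4 is valid in December, giving December 4, 1888.
Now add 250 days from December 4, 1888.
December has 31 days, so 31 − 4 = 27 days remain after December 4, 1888; 250 − 27 = 223 left.
January 1889 has 31 days: 223 − 31 = 192 left.
February 1889 has 28 days (1889 is not a leap year): 192 − 28 = 164 left.
March 1889 has 31 days: 164 − 31 = 133 left.
April 1889 has 30 days: 133 − 30 = 103 left.
May 1889 has 31 days: 103 − 31 = 72 left.
June 1889 has 30 days: 72 − 30 = 42 left.
July 1889 has 31 days: 42 − 31 = 11 left.
11 days into August 1889 → August 11, 1889.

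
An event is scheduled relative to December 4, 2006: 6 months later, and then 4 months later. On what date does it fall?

Advancing 6 months from December 4, 2006:
month 12 + 6 = 18, which is month 6 of year 2007 → June 2007.
Day 4 is valid in June, giving June 4, 2007.
Adding 4 months from June 4, 2007:
month 6 + 4 = 10 → October 2007.
Day 4 is valid in October, giving October 4, 2007.

October 4, 2007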